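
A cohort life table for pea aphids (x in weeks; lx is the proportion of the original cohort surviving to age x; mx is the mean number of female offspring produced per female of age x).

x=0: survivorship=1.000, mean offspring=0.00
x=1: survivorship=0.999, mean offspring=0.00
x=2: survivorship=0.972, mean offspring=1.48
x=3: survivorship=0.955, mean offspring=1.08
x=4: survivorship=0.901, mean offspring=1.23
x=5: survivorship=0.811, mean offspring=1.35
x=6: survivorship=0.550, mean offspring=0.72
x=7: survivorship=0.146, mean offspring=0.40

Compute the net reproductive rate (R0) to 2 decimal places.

lx·mx by age: 0, 0, 1.43856, 1.0314, 1.10823, 1.09485, 0.396, 0.0584
R0 = Σ lx·mx = 5.12744 → 5.13

5.13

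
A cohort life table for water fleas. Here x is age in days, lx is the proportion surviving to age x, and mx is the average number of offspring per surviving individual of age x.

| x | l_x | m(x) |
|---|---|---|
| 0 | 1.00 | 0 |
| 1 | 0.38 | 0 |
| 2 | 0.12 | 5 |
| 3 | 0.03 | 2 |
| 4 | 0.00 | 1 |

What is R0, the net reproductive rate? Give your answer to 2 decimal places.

0.66

lx·mx by age: 0, 0, 0.6, 0.06, 0
R0 = Σ lx·mx = 0.66 → 0.66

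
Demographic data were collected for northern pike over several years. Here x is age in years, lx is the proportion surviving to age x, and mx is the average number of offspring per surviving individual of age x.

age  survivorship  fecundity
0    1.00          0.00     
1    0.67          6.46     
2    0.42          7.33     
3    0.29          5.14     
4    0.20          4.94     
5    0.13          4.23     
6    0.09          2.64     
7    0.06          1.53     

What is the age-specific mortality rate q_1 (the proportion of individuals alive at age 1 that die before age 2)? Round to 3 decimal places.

0.373

q_1 = (l_1 − l_2) / l_1 = (0.67 − 0.42) / 0.67
     = 0.25 / 0.67 = 0.373134… → 0.373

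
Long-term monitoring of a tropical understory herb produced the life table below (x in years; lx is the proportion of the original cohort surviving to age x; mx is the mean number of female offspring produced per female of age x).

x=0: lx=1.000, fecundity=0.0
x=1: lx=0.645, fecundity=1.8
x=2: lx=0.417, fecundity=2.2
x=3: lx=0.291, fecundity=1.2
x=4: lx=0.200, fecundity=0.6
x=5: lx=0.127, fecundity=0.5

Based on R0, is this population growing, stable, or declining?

R0 = Σ lx·mx = 0 + 1.161 + 0.9174 + 0.3492 + 0.12 + 0.0635 = 2.6111
R0 > 1, so the population is growing.

growing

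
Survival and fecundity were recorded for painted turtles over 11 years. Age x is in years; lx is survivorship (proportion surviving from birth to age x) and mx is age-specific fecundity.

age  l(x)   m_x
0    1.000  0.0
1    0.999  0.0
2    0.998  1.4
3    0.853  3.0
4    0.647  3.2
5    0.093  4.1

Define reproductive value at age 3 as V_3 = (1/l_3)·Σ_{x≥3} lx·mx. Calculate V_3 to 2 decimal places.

lx·mx for x ≥ 3: 2.559, 2.0704, 0.3813 → sum = 5.0107
V_3 = 5.0107 / l_3 = 5.0107 / 0.853 = 5.874209… → 5.87

5.87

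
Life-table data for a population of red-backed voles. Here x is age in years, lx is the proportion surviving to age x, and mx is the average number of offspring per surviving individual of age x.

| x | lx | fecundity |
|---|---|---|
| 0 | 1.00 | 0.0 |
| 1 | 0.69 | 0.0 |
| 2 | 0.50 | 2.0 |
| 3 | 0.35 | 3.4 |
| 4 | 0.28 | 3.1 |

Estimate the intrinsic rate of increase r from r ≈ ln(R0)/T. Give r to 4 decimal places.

R0 = Σ lx·mx = 0 + 0 + 1 + 1.19 + 0.868 = 3.058
Σ x·lx·mx = 9.042; T = 9.042/3.058 = 2.95683…
r ≈ ln(R0)/T = ln(3.058)/2.95683… = 0.378026… → 0.3780

0.3780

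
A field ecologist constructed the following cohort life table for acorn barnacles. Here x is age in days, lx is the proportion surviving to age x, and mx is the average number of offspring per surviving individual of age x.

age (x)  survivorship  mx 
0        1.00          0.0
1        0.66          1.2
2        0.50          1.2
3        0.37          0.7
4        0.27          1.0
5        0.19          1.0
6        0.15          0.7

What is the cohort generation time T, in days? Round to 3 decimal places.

lx·mx: 0, 0.792, 0.6, 0.259, 0.27, 0.19, 0.105 → R0 = 2.216
x·lx·mx: 0, 0.792, 1.2, 0.777, 1.08, 0.95, 0.63 → Σ = 5.429
T = 5.429 / 2.216 = 2.44991… → 2.450

2.450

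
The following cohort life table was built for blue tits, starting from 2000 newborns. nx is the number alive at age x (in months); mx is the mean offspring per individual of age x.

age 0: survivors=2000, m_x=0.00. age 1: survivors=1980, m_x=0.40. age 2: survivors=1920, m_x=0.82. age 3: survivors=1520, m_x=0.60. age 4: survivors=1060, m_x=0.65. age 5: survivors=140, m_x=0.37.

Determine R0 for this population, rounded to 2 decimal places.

2.01

lx = nx/n0 = nx/2000: 1, 0.99, 0.96, 0.76, 0.53, 0.07
lx·mx by age: 0, 0.396, 0.7872, 0.456, 0.3445, 0.0259
R0 = Σ lx·mx = 2.0096 → 2.01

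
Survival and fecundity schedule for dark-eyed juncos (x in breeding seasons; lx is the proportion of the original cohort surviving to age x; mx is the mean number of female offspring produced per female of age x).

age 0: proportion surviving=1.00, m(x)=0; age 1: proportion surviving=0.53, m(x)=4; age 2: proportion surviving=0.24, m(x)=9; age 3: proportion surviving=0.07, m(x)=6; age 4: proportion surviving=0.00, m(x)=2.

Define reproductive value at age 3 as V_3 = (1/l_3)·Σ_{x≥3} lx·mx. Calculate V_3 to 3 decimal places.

6.000

lx·mx for x ≥ 3: 0.42, 0 → sum = 0.42
V_3 = 0.42 / l_3 = 0.42 / 0.07 = 6 → 6.000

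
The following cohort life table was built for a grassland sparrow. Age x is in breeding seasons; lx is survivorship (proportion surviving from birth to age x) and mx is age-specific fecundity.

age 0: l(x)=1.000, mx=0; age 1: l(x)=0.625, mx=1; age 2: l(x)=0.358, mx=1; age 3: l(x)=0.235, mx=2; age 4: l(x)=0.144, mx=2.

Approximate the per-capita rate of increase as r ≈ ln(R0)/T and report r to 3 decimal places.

R0 = Σ lx·mx = 0 + 0.625 + 0.358 + 0.47 + 0.288 = 1.741
Σ x·lx·mx = 3.903; T = 3.903/1.741 = 2.24182…
r ≈ ln(R0)/T = ln(1.741)/2.24182… = 0.24733… → 0.247

0.247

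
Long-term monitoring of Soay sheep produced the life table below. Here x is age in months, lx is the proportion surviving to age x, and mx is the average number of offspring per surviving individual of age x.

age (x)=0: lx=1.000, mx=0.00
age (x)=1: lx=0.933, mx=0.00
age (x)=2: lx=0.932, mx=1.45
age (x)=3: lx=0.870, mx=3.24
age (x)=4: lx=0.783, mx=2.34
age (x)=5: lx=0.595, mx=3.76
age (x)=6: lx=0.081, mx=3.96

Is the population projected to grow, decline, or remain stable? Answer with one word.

R0 = Σ lx·mx = 0 + 0 + 1.3514 + 2.8188 + 1.83222 + 2.2372 + 0.32076 = 8.56038
R0 > 1, so the population is growing.

growing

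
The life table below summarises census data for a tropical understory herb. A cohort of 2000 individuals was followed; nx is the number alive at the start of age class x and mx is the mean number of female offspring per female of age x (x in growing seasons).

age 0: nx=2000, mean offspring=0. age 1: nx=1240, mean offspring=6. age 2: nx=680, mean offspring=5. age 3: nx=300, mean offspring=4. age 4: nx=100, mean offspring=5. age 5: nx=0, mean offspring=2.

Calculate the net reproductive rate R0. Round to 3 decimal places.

6.270

lx = nx/n0 = nx/2000: 1, 0.62, 0.34, 0.15, 0.05, 0
lx·mx by age: 0, 3.72, 1.7, 0.6, 0.25, 0
R0 = Σ lx·mx = 6.27 → 6.270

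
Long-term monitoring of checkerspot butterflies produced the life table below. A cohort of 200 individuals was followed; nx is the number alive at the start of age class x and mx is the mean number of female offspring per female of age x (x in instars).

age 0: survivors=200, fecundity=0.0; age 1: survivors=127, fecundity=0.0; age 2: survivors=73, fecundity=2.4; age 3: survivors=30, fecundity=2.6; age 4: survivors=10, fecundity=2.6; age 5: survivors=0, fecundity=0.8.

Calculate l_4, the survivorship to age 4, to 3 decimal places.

l_4 = n_4/n_0 = 10/200 = 0.05 → 0.050

0.050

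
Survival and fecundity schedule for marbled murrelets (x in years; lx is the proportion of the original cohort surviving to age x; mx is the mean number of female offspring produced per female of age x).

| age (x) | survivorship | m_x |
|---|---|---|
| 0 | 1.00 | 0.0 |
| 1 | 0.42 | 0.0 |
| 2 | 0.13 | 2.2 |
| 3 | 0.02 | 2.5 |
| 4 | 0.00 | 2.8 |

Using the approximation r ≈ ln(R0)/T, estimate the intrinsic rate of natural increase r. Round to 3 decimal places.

R0 = Σ lx·mx = 0 + 0 + 0.286 + 0.05 + 0 = 0.336
Σ x·lx·mx = 0.722; T = 0.722/0.336 = 2.14881…
r ≈ ln(R0)/T = ln(0.336)/2.14881… = -0.50756… → -0.508

-0.508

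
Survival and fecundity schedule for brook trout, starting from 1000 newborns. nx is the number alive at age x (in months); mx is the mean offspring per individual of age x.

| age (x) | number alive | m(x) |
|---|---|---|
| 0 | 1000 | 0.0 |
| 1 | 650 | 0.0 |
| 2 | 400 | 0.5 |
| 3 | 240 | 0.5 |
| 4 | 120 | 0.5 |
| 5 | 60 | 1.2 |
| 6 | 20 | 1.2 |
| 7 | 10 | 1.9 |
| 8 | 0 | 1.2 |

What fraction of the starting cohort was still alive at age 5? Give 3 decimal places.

0.060

l_5 = n_5/n_0 = 60/1000 = 0.06 → 0.060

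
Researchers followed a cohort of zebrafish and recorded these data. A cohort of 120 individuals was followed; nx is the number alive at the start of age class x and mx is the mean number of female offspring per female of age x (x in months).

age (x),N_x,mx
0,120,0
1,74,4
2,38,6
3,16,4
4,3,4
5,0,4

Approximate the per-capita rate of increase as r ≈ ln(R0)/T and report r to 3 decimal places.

0.973

lx = nx/n0 = nx/120: 1, 0.61667…, 0.31667…, 0.13333…, 0.025, 0
R0 = Σ lx·mx = 0 + 2.46667… + 1.9… + 0.53333… + 0.1 + 0 = 5…
Σ x·lx·mx = 8.266667…; T = 8.266667…/5… = 1.65333…
r ≈ ln(R0)/T = ln(5…)/1.65333… = 0.97345… → 0.973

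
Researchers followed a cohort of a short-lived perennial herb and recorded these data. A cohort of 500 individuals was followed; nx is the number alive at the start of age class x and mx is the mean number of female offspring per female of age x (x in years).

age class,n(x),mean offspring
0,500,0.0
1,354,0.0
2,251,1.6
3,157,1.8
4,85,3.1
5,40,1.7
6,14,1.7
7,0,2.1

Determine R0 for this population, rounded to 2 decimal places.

2.08

lx = nx/n0 = nx/500: 1, 0.708, 0.502, 0.314, 0.17, 0.08, 0.028, 0
lx·mx by age: 0, 0, 0.8032, 0.5652, 0.527, 0.136, 0.0476, 0
R0 = Σ lx·mx = 2.079 → 2.08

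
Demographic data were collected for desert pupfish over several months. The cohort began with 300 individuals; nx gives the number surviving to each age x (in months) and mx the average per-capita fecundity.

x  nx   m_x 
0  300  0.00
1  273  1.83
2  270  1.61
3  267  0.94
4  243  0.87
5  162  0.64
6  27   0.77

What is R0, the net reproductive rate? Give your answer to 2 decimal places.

lx = nx/n0 = nx/300: 1, 0.91, 0.9, 0.89, 0.81, 0.54, 0.09
lx·mx by age: 0, 1.6653, 1.449, 0.8366, 0.7047, 0.3456, 0.0693
R0 = Σ lx·mx = 5.0705 → 5.07

5.07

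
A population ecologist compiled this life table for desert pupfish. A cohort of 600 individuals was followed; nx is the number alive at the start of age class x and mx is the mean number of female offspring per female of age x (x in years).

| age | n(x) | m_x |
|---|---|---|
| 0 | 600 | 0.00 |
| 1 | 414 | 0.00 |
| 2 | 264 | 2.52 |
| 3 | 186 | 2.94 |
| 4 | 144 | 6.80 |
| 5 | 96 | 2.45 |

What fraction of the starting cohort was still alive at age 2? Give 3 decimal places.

l_2 = n_2/n_0 = 264/600 = 0.44 → 0.440

0.440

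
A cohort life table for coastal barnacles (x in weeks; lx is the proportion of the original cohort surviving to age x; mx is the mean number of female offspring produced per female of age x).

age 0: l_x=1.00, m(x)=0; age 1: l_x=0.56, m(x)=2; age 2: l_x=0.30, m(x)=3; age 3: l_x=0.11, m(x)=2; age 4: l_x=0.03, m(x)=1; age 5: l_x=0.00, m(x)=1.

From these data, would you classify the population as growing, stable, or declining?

growing

R0 = Σ lx·mx = 0 + 1.12 + 0.9 + 0.22 + 0.03 + 0 = 2.27
R0 > 1, so the population is growing.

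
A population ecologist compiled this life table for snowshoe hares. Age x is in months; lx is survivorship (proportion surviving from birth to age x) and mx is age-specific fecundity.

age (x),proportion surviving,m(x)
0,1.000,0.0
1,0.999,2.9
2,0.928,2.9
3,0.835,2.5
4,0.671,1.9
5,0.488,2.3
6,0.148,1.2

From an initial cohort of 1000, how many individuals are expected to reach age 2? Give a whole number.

928

Expected survivors = N0 · l_2 = 1000 × 0.928 = 928 → 928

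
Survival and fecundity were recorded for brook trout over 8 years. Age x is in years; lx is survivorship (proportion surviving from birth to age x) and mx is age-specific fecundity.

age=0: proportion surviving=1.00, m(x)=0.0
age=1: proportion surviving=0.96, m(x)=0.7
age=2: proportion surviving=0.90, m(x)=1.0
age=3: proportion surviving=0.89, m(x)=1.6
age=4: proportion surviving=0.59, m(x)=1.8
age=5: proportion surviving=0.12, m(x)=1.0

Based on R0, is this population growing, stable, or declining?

R0 = Σ lx·mx = 0 + 0.672 + 0.9 + 1.424 + 1.062 + 0.12 = 4.178
R0 > 1, so the population is growing.

growing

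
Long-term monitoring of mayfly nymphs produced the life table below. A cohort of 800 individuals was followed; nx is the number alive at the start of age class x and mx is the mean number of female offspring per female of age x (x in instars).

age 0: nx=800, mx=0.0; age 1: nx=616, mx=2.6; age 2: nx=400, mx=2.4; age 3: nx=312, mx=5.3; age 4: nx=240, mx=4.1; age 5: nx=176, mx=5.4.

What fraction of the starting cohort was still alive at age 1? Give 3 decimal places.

0.770

l_1 = n_1/n_0 = 616/800 = 0.77 → 0.770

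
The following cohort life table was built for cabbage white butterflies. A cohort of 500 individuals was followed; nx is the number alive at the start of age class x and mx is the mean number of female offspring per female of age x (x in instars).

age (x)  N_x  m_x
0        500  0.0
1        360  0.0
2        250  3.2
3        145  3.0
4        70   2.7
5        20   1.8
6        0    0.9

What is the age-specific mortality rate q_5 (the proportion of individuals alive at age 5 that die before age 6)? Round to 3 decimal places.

lx = nx/n0 = nx/500: 1, 0.72, 0.5, 0.29, 0.14, 0.04, 0
q_5 = (l_5 − l_6) / l_5 = (0.04 − 0) / 0.04
     = 0.04 / 0.04 = 1 → 1.000

1.000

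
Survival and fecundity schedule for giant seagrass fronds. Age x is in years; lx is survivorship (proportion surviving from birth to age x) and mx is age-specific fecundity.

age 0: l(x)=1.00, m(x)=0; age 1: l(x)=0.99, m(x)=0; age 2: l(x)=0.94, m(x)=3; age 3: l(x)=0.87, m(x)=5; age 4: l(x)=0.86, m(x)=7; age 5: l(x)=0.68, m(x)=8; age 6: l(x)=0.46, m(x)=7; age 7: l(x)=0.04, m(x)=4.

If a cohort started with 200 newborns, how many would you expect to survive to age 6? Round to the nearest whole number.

Expected survivors = N0 · l_6 = 200 × 0.46 = 92 → 92

92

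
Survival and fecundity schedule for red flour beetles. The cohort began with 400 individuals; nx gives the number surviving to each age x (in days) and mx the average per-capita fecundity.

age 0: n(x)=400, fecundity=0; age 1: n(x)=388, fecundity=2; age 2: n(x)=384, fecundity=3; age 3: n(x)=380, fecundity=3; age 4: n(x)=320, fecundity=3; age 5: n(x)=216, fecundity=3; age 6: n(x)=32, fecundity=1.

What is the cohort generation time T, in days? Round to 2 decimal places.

2.93

lx = nx/n0 = nx/400: 1, 0.97, 0.96, 0.95, 0.8, 0.54, 0.08
lx·mx: 0, 1.94, 2.88, 2.85, 2.4, 1.62, 0.08 → R0 = 11.77
x·lx·mx: 0, 1.94, 5.76, 8.55, 9.6, 8.1, 0.48 → Σ = 34.43
T = 34.43 / 11.77 = 2.925234… → 2.93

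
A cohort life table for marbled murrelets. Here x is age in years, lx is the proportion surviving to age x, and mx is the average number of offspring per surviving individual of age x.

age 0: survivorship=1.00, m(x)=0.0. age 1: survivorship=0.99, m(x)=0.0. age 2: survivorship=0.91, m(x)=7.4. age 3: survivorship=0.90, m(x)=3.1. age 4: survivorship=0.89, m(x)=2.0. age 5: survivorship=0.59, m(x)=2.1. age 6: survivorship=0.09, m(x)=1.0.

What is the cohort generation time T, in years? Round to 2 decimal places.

2.83

lx·mx: 0, 0, 6.734, 2.79, 1.78, 1.239, 0.09 → R0 = 12.633
x·lx·mx: 0, 0, 13.468, 8.37, 7.12, 6.195, 0.54 → Σ = 35.693
T = 35.693 / 12.633 = 2.825378… → 2.83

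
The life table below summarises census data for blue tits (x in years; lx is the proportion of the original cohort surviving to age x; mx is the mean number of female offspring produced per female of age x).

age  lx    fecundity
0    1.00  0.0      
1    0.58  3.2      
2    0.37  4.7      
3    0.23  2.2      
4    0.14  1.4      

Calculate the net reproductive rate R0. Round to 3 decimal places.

4.297

lx·mx by age: 0, 1.856, 1.739, 0.506, 0.196
R0 = Σ lx·mx = 4.297 → 4.297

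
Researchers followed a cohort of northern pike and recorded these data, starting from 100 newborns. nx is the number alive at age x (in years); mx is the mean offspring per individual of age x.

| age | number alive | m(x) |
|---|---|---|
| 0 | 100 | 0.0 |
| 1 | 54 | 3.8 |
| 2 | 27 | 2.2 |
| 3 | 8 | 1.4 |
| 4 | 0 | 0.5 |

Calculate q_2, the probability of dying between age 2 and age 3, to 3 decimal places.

lx = nx/n0 = nx/100: 1, 0.54, 0.27, 0.08, 0
q_2 = (l_2 − l_3) / l_2 = (0.27 − 0.08) / 0.27
     = 0.19 / 0.27 = 0.703704… → 0.704

0.704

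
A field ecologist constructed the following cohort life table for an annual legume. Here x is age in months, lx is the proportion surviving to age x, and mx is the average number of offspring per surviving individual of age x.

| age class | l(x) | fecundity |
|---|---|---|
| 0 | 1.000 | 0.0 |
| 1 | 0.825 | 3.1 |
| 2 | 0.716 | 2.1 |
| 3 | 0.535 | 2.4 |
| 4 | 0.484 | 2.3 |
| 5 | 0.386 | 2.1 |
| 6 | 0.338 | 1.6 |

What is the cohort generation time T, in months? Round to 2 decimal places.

lx·mx: 0, 2.5575, 1.5036, 1.284, 1.1132, 0.8106, 0.5408 → R0 = 7.8097
x·lx·mx: 0, 2.5575, 3.0072, 3.852, 4.4528, 4.053, 3.2448 → Σ = 21.1673
T = 21.1673 / 7.8097 = 2.710386… → 2.71

2.71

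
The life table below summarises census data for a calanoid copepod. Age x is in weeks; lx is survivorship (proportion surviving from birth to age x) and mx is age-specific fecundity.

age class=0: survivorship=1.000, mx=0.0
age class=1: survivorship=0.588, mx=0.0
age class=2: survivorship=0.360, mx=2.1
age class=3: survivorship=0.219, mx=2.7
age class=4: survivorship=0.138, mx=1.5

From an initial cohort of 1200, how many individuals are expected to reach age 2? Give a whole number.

432

Expected survivors = N0 · l_2 = 1200 × 0.360 = 432 → 432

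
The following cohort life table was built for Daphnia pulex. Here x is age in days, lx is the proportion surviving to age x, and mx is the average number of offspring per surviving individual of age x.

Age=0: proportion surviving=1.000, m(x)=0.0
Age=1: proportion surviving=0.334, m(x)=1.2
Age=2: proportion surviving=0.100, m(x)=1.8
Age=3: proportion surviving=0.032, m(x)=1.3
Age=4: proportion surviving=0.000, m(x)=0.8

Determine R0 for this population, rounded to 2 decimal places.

0.62

lx·mx by age: 0, 0.4008, 0.18, 0.0416, 0
R0 = Σ lx·mx = 0.6224 → 0.62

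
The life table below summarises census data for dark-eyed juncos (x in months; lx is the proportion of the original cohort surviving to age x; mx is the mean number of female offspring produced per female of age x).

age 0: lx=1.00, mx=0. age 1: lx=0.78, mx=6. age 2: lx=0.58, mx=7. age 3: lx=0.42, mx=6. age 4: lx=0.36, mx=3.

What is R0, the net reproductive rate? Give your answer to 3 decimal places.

lx·mx by age: 0, 4.68, 4.06, 2.52, 1.08
R0 = Σ lx·mx = 12.34 → 12.340

12.340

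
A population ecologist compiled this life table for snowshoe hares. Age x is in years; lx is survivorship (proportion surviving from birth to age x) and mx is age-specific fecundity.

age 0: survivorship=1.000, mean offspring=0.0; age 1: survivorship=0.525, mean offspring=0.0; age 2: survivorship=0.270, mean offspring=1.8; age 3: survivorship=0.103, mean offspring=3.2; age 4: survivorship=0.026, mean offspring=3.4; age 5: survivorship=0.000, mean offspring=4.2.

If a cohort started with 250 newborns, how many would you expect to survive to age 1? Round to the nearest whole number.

131

Expected survivors = N0 · l_1 = 250 × 0.525 = 131.25 → 131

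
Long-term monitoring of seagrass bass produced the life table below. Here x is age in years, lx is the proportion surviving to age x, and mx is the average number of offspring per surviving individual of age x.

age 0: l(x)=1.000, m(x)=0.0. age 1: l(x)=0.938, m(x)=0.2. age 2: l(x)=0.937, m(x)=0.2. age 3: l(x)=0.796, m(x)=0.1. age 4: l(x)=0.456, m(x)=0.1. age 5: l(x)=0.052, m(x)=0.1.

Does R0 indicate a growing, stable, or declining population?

R0 = Σ lx·mx = 0 + 0.1876 + 0.1874 + 0.0796 + 0.0456 + 0.0052 = 0.5054
R0 < 1, so the population is declining.

declining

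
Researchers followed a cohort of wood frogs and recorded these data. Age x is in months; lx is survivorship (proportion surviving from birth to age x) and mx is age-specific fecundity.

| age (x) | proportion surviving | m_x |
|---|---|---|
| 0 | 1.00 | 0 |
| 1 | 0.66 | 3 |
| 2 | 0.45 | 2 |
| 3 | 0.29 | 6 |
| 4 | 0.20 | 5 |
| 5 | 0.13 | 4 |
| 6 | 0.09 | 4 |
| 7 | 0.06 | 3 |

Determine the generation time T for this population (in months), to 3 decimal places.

lx·mx: 0, 1.98, 0.9, 1.74, 1, 0.52, 0.36, 0.18 → R0 = 6.68
x·lx·mx: 0, 1.98, 1.8, 5.22, 4, 2.6, 2.16, 1.26 → Σ = 19.02
T = 19.02 / 6.68 = 2.847305… → 2.847

2.847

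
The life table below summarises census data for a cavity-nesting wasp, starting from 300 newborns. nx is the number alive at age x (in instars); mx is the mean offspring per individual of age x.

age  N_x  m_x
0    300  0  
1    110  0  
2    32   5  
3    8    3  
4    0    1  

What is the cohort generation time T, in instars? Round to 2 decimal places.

2.13

lx = nx/n0 = nx/300: 1, 0.36667…, 0.10667…, 0.02667…, 0
lx·mx: 0, 0, 0.533333…, 0.08…, 0 → R0 = 0.613333…
x·lx·mx: 0, 0, 1.066667…, 0.24…, 0 → Σ = 1.306667…
T = 1.306667… / 0.613333… = 2.130435… → 2.13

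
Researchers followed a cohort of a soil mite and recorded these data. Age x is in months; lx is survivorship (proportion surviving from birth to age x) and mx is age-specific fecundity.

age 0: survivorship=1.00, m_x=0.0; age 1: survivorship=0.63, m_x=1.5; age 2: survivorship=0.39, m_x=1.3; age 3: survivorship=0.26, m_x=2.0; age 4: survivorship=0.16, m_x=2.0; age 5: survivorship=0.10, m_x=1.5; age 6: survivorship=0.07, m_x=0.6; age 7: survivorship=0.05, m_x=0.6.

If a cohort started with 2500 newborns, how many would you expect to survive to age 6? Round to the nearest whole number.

Expected survivors = N0 · l_6 = 2500 × 0.07 = 175 → 175

175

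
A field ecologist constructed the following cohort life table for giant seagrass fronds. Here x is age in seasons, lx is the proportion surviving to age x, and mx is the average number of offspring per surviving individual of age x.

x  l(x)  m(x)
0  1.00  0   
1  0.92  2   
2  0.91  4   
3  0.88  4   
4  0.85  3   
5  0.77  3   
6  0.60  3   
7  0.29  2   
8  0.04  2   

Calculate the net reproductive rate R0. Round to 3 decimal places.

lx·mx by age: 0, 1.84, 3.64, 3.52, 2.55, 2.31, 1.8, 0.58, 0.08
R0 = Σ lx·mx = 16.32 → 16.320

16.320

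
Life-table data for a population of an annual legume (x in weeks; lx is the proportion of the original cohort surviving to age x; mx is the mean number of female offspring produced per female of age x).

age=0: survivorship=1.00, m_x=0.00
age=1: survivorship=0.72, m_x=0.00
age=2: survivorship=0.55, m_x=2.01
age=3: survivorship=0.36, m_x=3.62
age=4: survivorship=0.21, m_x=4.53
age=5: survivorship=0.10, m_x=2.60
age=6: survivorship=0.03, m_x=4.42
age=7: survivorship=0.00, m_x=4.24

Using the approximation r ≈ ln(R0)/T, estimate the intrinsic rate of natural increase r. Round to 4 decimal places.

R0 = Σ lx·mx = 0 + 0 + 1.1055 + 1.3032 + 0.9513 + 0.26 + 0.1326 + 0 = 3.7526
Σ x·lx·mx = 12.0214; T = 12.0214/3.7526 = 3.20349…
r ≈ ln(R0)/T = ln(3.7526)/3.20349… = 0.412816… → 0.4128

0.4128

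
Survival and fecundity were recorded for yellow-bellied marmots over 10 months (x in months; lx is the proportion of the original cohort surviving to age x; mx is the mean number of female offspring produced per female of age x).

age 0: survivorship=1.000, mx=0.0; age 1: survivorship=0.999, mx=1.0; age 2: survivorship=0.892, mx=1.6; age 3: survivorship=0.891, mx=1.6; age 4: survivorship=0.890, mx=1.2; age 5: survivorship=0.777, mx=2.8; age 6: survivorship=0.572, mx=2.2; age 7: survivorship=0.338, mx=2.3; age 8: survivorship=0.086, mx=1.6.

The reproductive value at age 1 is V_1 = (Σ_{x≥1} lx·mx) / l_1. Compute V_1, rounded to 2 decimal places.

lx·mx for x ≥ 1: 0.999, 1.4272, 1.4256, 1.068, 2.1756, 1.2584, 0.7774, 0.1376 → sum = 9.2688
V_1 = 9.2688 / l_1 = 9.2688 / 0.999 = 9.278078… → 9.28

9.28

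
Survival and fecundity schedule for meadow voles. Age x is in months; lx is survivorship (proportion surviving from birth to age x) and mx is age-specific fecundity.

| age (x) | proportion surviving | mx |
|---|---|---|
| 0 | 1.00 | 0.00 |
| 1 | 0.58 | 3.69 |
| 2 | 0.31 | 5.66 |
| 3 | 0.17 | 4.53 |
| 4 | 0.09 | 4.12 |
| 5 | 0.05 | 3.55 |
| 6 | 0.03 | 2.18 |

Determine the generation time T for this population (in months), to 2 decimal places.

lx·mx: 0, 2.1402, 1.7546, 0.7701, 0.3708, 0.1775, 0.0654 → R0 = 5.2786
x·lx·mx: 0, 2.1402, 3.5092, 2.3103, 1.4832, 0.8875, 0.3924 → Σ = 10.7228
T = 10.7228 / 5.2786 = 2.031372… → 2.03

2.03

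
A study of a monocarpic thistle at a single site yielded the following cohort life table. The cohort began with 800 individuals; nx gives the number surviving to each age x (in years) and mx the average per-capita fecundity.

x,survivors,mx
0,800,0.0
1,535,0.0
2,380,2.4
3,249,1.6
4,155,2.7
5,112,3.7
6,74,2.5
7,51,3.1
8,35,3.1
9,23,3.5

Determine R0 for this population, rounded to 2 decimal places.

lx = nx/n0 = nx/800: 1, 0.66875, 0.475, 0.31125, 0.19375, 0.14, 0.0925, 0.06375, 0.04375, 0.02875
lx·mx by age: 0, 0, 1.14, 0.498, 0.523125, 0.518, 0.23125, 0.197625, 0.135625, 0.100625
R0 = Σ lx·mx = 3.34425 → 3.34

3.34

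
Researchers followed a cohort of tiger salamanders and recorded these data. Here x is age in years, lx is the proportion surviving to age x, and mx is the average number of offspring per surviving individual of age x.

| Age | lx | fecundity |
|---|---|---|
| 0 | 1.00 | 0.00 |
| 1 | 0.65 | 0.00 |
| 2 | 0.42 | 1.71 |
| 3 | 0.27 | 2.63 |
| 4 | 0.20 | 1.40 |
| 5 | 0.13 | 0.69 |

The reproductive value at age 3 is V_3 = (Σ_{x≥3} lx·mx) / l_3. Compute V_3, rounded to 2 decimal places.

4.00

lx·mx for x ≥ 3: 0.7101, 0.28, 0.0897 → sum = 1.0798
V_3 = 1.0798 / l_3 = 1.0798 / 0.27 = 3.999259… → 4.00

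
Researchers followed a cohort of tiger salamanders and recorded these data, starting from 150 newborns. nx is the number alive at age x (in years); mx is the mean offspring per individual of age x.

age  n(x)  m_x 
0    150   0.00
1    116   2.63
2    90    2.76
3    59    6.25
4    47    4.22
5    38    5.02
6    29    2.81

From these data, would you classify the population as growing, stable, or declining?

lx = nx/n0 = nx/150: 1, 0.77333…, 0.6, 0.39333…, 0.31333…, 0.25333…, 0.19333…
R0 = Σ lx·mx = 0 + 2.033867… + 1.656 + 2.458333… + 1.322267… + 1.271733… + 0.543267… = 9.285467…
R0 > 1, so the population is growing.

growing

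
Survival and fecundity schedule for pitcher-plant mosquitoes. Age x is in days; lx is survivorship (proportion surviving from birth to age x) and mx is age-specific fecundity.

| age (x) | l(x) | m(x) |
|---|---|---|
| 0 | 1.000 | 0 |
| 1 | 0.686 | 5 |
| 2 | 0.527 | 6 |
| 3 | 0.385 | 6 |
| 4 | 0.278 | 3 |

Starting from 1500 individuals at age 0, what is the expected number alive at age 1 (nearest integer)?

Expected survivors = N0 · l_1 = 1500 × 0.686 = 1029 → 1029

1029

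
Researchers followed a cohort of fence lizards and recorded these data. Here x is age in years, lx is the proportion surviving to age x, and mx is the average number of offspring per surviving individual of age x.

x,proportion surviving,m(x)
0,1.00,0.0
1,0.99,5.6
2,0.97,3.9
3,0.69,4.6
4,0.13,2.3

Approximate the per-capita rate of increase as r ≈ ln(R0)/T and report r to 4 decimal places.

1.3695

R0 = Σ lx·mx = 0 + 5.544 + 3.783 + 3.174 + 0.299 = 12.8
Σ x·lx·mx = 23.828; T = 23.828/12.8 = 1.86156…
r ≈ ln(R0)/T = ln(12.8)/1.86156… = 1.369519… → 1.3695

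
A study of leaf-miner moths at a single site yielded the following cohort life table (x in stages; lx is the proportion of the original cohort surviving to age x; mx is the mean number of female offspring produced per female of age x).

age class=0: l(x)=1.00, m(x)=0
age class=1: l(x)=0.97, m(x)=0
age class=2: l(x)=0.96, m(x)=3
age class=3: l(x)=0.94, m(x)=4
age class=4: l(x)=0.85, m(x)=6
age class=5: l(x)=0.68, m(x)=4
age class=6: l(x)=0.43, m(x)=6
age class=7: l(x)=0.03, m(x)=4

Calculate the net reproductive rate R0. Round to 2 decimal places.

17.16

lx·mx by age: 0, 0, 2.88, 3.76, 5.1, 2.72, 2.58, 0.12
R0 = Σ lx·mx = 17.16 → 17.16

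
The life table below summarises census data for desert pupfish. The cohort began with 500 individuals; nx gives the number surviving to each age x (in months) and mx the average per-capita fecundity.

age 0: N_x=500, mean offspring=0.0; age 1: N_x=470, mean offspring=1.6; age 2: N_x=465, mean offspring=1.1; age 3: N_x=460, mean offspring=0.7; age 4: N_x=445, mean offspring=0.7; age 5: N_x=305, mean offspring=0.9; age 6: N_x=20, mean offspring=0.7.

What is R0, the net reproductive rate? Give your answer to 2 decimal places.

lx = nx/n0 = nx/500: 1, 0.94, 0.93, 0.92, 0.89, 0.61, 0.04
lx·mx by age: 0, 1.504, 1.023, 0.644, 0.623, 0.549, 0.028
R0 = Σ lx·mx = 4.371 → 4.37

4.37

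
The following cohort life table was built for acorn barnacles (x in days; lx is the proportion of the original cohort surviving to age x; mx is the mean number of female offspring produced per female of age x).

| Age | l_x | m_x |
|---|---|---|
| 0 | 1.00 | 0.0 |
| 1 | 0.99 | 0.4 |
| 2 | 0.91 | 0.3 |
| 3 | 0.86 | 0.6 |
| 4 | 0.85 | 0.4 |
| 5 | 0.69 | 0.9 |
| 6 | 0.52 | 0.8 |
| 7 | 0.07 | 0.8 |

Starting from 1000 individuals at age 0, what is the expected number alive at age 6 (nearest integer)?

Expected survivors = N0 · l_6 = 1000 × 0.52 = 520 → 520

520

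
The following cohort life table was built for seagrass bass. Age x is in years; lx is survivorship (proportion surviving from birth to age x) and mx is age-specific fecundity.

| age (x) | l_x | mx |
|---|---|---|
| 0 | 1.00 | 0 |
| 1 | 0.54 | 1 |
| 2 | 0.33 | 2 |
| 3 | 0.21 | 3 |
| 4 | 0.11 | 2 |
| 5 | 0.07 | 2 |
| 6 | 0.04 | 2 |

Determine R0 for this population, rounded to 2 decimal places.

lx·mx by age: 0, 0.54, 0.66, 0.63, 0.22, 0.14, 0.08
R0 = Σ lx·mx = 2.27 → 2.27

2.27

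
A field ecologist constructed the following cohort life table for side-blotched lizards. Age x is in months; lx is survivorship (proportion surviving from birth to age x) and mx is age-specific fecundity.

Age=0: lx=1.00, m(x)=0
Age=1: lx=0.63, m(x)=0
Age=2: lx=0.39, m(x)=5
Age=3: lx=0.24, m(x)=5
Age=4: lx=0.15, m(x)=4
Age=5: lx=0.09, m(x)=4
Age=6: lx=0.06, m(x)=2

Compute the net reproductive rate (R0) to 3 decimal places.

4.230

lx·mx by age: 0, 0, 1.95, 1.2, 0.6, 0.36, 0.12
R0 = Σ lx·mx = 4.23 → 4.230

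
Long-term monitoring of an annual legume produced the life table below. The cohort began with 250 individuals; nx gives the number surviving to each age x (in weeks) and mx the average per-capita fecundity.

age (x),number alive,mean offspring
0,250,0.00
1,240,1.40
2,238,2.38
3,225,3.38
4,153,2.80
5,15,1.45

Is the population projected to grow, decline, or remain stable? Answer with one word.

lx = nx/n0 = nx/250: 1, 0.96, 0.952, 0.9, 0.612, 0.06
R0 = Σ lx·mx = 0 + 1.344 + 2.26576 + 3.042 + 1.7136 + 0.087 = 8.45236
R0 > 1, so the population is growing.

growing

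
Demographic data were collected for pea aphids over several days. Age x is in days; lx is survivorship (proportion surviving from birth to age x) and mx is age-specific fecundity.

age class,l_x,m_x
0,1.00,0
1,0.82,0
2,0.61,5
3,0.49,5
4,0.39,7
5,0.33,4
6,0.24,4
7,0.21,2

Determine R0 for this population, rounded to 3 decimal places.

10.930

lx·mx by age: 0, 0, 3.05, 2.45, 2.73, 1.32, 0.96, 0.42
R0 = Σ lx·mx = 10.93 → 10.930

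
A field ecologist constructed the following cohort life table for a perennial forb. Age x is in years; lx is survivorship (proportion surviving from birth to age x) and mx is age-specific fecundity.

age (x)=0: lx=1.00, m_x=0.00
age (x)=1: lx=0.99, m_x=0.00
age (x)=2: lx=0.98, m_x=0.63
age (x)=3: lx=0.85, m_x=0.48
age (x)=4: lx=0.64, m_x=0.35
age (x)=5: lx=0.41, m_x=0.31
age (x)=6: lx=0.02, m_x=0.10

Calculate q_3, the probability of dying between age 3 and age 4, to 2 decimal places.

0.25

q_3 = (l_3 − l_4) / l_3 = (0.85 − 0.64) / 0.85
     = 0.21 / 0.85 = 0.247059… → 0.25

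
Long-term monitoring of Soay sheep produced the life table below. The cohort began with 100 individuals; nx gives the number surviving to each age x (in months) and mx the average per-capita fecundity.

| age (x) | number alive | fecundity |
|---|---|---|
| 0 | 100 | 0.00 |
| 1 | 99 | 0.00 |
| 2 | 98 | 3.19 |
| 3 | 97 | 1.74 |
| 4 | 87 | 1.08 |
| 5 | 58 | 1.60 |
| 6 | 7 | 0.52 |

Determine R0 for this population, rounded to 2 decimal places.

lx = nx/n0 = nx/100: 1, 0.99, 0.98, 0.97, 0.87, 0.58, 0.07
lx·mx by age: 0, 0, 3.1262, 1.6878, 0.9396, 0.928, 0.0364
R0 = Σ lx·mx = 6.718 → 6.72

6.72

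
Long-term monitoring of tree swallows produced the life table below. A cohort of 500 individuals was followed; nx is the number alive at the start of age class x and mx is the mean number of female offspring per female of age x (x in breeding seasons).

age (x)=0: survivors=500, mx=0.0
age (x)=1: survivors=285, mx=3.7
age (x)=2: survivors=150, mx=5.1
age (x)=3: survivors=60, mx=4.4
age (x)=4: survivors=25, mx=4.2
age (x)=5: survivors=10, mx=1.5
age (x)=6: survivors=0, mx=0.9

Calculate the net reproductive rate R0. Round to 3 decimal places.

4.407

lx = nx/n0 = nx/500: 1, 0.57, 0.3, 0.12, 0.05, 0.02, 0
lx·mx by age: 0, 2.109, 1.53, 0.528, 0.21, 0.03, 0
R0 = Σ lx·mx = 4.407 → 4.407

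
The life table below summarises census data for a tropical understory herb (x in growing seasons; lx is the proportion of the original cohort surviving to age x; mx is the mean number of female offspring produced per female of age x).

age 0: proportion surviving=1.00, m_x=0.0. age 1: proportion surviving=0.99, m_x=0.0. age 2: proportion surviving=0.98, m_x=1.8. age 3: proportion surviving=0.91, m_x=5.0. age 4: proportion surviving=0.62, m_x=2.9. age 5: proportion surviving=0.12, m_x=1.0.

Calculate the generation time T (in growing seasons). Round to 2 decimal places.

3.03

lx·mx: 0, 0, 1.764, 4.55, 1.798, 0.12 → R0 = 8.232
x·lx·mx: 0, 0, 3.528, 13.65, 7.192, 0.6 → Σ = 24.97
T = 24.97 / 8.232 = 3.033285… → 3.03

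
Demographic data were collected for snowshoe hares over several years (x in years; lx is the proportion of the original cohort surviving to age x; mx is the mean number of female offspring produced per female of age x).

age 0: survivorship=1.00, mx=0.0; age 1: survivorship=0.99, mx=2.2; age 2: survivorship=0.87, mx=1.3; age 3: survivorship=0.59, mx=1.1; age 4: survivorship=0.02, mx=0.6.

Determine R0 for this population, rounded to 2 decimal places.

lx·mx by age: 0, 2.178, 1.131, 0.649, 0.012
R0 = Σ lx·mx = 3.97 → 3.97

3.97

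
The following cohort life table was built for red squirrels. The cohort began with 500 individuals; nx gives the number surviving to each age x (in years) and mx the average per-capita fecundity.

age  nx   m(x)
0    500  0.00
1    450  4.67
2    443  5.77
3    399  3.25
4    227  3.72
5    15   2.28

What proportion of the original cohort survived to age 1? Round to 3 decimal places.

0.900

l_1 = n_1/n_0 = 450/500 = 0.9 → 0.900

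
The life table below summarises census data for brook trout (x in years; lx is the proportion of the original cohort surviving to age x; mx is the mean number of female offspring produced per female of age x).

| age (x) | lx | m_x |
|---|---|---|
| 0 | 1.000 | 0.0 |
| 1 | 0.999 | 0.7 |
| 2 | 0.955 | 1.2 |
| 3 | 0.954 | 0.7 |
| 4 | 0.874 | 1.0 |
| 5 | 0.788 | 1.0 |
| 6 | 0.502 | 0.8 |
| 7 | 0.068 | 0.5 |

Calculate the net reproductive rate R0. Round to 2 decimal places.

lx·mx by age: 0, 0.6993, 1.146, 0.6678, 0.874, 0.788, 0.4016, 0.034
R0 = Σ lx·mx = 4.6107 → 4.61

4.61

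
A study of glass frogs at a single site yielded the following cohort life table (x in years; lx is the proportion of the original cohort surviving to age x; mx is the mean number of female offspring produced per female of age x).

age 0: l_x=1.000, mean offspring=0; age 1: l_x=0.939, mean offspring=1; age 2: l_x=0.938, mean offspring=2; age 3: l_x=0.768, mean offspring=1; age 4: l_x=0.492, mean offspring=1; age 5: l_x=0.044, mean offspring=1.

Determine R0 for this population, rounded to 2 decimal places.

4.12

lx·mx by age: 0, 0.939, 1.876, 0.768, 0.492, 0.044
R0 = Σ lx·mx = 4.119 → 4.12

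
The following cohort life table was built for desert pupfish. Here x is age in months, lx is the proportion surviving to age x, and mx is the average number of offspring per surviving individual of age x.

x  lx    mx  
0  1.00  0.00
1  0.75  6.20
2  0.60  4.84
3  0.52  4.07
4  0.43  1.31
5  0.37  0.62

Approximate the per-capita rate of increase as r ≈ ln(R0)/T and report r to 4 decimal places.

1.2157

R0 = Σ lx·mx = 0 + 4.65 + 2.904 + 2.1164 + 0.5633 + 0.2294 = 10.4631
Σ x·lx·mx = 20.2074; T = 20.2074/10.4631 = 1.9313…
r ≈ ln(R0)/T = ln(10.4631)/1.9313… = 1.215685… → 1.2157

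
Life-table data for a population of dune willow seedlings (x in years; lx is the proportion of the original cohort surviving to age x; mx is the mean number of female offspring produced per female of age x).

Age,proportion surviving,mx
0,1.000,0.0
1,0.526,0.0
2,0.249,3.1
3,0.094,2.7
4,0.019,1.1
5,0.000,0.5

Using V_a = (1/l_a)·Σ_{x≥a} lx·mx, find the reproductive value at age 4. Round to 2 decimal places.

lx·mx for x ≥ 4: 0.0209, 0 → sum = 0.0209
V_4 = 0.0209 / l_4 = 0.0209 / 0.019 = 1.1 → 1.10

1.10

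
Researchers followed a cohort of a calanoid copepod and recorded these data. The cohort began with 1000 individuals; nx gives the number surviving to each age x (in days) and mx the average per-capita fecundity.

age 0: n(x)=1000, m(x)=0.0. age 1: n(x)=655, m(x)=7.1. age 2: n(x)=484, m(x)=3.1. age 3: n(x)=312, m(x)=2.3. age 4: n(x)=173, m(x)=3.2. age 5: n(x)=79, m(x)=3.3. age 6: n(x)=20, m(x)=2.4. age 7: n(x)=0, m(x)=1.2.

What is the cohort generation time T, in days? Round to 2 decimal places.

1.76

lx = nx/n0 = nx/1000: 1, 0.655, 0.484, 0.312, 0.173, 0.079, 0.02, 0
lx·mx: 0, 4.6505, 1.5004, 0.7176, 0.5536, 0.2607, 0.048, 0 → R0 = 7.7308
x·lx·mx: 0, 4.6505, 3.0008, 2.1528, 2.2144, 1.3035, 0.288, 0 → Σ = 13.61
T = 13.61 / 7.7308 = 1.760491… → 1.76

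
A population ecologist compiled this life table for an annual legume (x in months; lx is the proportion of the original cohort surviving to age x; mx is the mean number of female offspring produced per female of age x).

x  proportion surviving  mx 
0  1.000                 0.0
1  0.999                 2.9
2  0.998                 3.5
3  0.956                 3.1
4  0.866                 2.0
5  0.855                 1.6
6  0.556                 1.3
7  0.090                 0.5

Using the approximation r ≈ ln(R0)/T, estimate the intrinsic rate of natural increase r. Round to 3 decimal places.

R0 = Σ lx·mx = 0 + 2.8971 + 3.493 + 2.9636 + 1.732 + 1.368 + 0.7228 + 0.045 = 13.2215
Σ x·lx·mx = 37.1937; T = 37.1937/13.2215 = 2.81312…
r ≈ ln(R0)/T = ln(13.2215)/2.81312… = 0.91779… → 0.918

0.918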